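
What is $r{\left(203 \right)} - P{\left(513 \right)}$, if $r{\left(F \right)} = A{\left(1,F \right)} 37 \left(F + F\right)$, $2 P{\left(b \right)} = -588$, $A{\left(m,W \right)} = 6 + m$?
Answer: $105448$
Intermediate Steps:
$P{\left(b \right)} = -294$ ($P{\left(b \right)} = \frac{1}{2} \left(-588\right) = -294$)
$r{\left(F \right)} = 518 F$ ($r{\left(F \right)} = \left(6 + 1\right) 37 \left(F + F\right) = 7 \cdot 37 \cdot 2 F = 7 \cdot 74 F = 518 F$)
$r{\left(203 \right)} - P{\left(513 \right)} = 518 \cdot 203 - -294 = 105154 + 294 = 105448$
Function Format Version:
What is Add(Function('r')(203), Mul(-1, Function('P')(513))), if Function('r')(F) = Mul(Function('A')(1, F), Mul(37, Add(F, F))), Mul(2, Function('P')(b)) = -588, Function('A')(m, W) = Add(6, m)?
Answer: 105448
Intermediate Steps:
Function('P')(b) = -294 (Function('P')(b) = Mul(Rational(1, 2), -588) = -294)
Function('r')(F) = Mul(518, F) (Function('r')(F) = Mul(Add(6, 1), Mul(37, Add(F, F))) = Mul(7, Mul(37, Mul(2, F))) = Mul(7, Mul(74, F)) = Mul(518, F))
Add(Function('r')(203), Mul(-1, Function('P')(513))) = Add(Mul(518, 203), Mul(-1, -294)) = Add(105154, 294) = 105448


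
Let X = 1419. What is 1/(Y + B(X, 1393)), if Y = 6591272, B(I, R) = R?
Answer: 1/6592665 ≈ 1.5168e-7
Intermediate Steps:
1/(Y + B(X, 1393)) = 1/(6591272 + 1393) = 1/6592665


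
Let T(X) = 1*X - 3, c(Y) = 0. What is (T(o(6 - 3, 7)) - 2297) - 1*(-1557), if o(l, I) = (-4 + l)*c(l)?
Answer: -743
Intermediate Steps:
o(l, I) = 0 (o(l, I) = (-4 + l)*0 = 0)
T(X) = -3 + X (T(X) = X - 3 = -3 + X)
(T(o(6 - 3, 7)) - 2297) - 1*(-1557) = ((-3 + 0) - 2297) - 1*(-1557) = (-3 - 2297) + 1557 = -2300 + 1557 = -743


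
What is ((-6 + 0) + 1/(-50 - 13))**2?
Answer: 143641/3969 ≈ 36.191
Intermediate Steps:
((-6 + 0) + 1/(-50 - 13))**2 = (-6 + 1/(-63))**2 = (-6 - 1/63)**2 = (-379/63)**2 = 143641/3969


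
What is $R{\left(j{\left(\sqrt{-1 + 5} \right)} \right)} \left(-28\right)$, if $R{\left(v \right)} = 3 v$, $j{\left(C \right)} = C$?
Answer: $-168$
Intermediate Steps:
$R{\left(j{\left(\sqrt{-1 + 5} \right)} \right)} \left(-28\right) = 3 \sqrt{-1 + 5} \left(-28\right) = 3 \sqrt{4} \left(-28\right) = 3 \cdot 2 \left(-28\right) = 6 \left(-28\right) = -168$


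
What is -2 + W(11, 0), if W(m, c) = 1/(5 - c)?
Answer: -9/5 ≈ -1.8000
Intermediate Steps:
-2 + W(11, 0) = -2 - 1/(-5 + 0) = -2 - 1/(-5) = -2 - 1*(-⅕) = -2 + ⅕ = -9/5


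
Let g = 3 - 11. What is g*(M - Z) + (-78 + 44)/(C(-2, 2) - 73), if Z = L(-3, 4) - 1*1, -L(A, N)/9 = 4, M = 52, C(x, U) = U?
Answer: -50518/71 ≈ -711.52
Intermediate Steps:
L(A, N) = -36 (L(A, N) = -9*4 = -36)
g = -8
Z = -37 (Z = -36 - 1*1 = -36 - 1 = -37)
g*(M - Z) + (-78 + 44)/(C(-2, 2) - 73) = -8*(52 - 1*(-37)) + (-78 + 44)/(2 - 73) = -8*(52 + 37) - 34/(-71) = -8*89 - 34*(-1/71) = -712 + 34/71 = -50518/71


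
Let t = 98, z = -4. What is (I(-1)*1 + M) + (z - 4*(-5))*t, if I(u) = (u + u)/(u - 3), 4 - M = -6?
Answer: 3157/2 ≈ 1578.5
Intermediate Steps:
M = 10 (M = 4 - 1*(-6) = 4 + 6 = 10)
I(u) = 2*u/(-3 + u) (I(u) = (2*u)/(-3 + u) = 2*u/(-3 + u))
(I(-1)*1 + M) + (z - 4*(-5))*t = ((2*(-1)/(-3 - 1))*1 + 10) + (-4 - 4*(-5))*98 = ((2*(-1)/(-4))*1 + 10) + (-4 + 20)*98 = ((2*(-1)*(-1/4))*1 + 10) + 16*98 = ((1/2)*1 + 10) + 1568 = (1/2 + 10) + 1568 = 21/2 + 1568 = 3157/2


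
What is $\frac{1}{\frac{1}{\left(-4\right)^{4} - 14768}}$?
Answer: $-14512$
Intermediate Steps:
$\frac{1}{\frac{1}{\left(-4\right)^{4} - 14768}} = \frac{1}{\frac{1}{256 - 14768}} = \frac{1}{\frac{1}{-14512}} = \frac{1}{- \frac{1}{14512}} = -14512$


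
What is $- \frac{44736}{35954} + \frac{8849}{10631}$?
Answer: $- \frac{78715735}{191113487} \approx -0.41188$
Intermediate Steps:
$- \frac{44736}{35954} + \frac{8849}{10631} = \left(-44736\right) \frac{1}{35954} + 8849 \cdot \frac{1}{10631} = - \frac{22368}{17977} + \frac{8849}{10631} = - \frac{78715735}{191113487}$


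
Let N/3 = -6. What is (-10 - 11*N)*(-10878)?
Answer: -2045064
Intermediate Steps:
N = -18 (N = 3*(-6) = -18)
(-10 - 11*N)*(-10878) = (-10 - 11*(-18))*(-10878) = (-10 + 198)*(-10878) = 188*(-10878) = -2045064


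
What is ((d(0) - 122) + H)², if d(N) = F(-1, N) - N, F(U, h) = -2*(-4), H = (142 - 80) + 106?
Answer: 2916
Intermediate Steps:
H = 168 (H = 62 + 106 = 168)
F(U, h) = 8
d(N) = 8 - N
((d(0) - 122) + H)² = (((8 - 1*0) - 122) + 168)² = (((8 + 0) - 122) + 168)² = ((8 - 122) + 168)² = (-114 + 168)² = 54² = 2916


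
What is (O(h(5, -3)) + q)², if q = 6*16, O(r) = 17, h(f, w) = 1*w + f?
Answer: 12769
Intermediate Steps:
h(f, w) = f + w (h(f, w) = w + f = f + w)
q = 96
(O(h(5, -3)) + q)² = (17 + 96)² = 113² = 12769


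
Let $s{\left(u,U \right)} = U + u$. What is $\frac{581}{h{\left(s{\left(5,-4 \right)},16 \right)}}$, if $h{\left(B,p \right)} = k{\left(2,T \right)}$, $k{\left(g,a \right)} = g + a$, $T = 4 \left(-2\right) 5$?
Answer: $- \frac{581}{38} \approx -15.289$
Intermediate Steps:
$T = -40$ ($T = \left(-8\right) 5 = -40$)
$k{\left(g,a \right)} = a + g$
$h{\left(B,p \right)} = -38$ ($h{\left(B,p \right)} = -40 + 2 = -38$)
$\frac{581}{h{\left(s{\left(5,-4 \right)},16 \right)}} = \frac{581}{-38} = 581 \left(- \frac{1}{38}\right) = - \frac{581}{38}$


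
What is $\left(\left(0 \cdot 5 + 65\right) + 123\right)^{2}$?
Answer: $35344$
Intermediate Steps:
$\left(\left(0 \cdot 5 + 65\right) + 123\right)^{2} = \left(\left(0 + 65\right) + 123\right)^{2} = \left(65 + 123\right)^{2} = 188^{2} = 35344$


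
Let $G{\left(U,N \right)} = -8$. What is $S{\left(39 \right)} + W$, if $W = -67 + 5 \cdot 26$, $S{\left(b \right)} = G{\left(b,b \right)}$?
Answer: $55$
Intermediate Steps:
$S{\left(b \right)} = -8$
$W = 63$ ($W = -67 + 130 = 63$)
$S{\left(39 \right)} + W = -8 + 63 = 55$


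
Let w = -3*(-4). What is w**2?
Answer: 144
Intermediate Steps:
w = 12
w**2 = 12**2 = 144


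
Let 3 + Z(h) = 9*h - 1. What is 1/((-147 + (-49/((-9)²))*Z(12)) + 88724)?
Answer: 81/7169641 ≈ 1.1298e-5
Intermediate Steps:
Z(h) = -4 + 9*h (Z(h) = -3 + (9*h - 1) = -3 + (-1 + 9*h) = -4 + 9*h)
1/((-147 + (-49/((-9)²))*Z(12)) + 88724) = 1/((-147 + (-49/((-9)²))*(-4 + 9*12)) + 88724) = 1/((-147 + (-49/81)*(-4 + 108)) + 88724) = 1/((-147 - 49*1/81*104) + 88724) = 1/((-147 - 49/81*104) + 88724) = 1/((-147 - 5096/81) + 88724) = 1/(-17003/81 + 88724) = 1/(7169641/81) = 81/7169641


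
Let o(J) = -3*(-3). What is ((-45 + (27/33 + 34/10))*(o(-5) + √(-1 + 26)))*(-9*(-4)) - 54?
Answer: -1133442/55 ≈ -20608.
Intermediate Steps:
o(J) = 9
((-45 + (27/33 + 34/10))*(o(-5) + √(-1 + 26)))*(-9*(-4)) - 54 = ((-45 + (27/33 + 34/10))*(9 + √(-1 + 26)))*(-9*(-4)) - 54 = ((-45 + (27*(1/33) + 34*(⅒)))*(9 + √25))*36 - 54 = ((-45 + (9/11 + 17/5))*(9 + 5))*36 - 54 = ((-45 + 232/55)*14)*36 - 54 = -2243/55*14*36 - 54 = -31402/55*36 - 54 = -1130472/55 - 54 = -1133442/55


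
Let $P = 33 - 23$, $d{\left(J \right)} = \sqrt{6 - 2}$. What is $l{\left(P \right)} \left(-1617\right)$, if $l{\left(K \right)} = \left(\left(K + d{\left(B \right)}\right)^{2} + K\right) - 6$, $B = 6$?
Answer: $-239316$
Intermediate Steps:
$d{\left(J \right)} = 2$ ($d{\left(J \right)} = \sqrt{4} = 2$)
$P = 10$
$l{\left(K \right)} = -6 + K + \left(2 + K\right)^{2}$ ($l{\left(K \right)} = \left(\left(K + 2\right)^{2} + K\right) - 6 = \left(\left(2 + K\right)^{2} + K\right) - 6 = \left(K + \left(2 + K\right)^{2}\right) - 6 = -6 + K + \left(2 + K\right)^{2}$)
$l{\left(P \right)} \left(-1617\right) = \left(-6 + 10 + \left(2 + 10\right)^{2}\right) \left(-1617\right) = \left(-6 + 10 + 12^{2}\right) \left(-1617\right) = \left(-6 + 10 + 144\right) \left(-1617\right) = 148 \left(-1617\right) = -239316$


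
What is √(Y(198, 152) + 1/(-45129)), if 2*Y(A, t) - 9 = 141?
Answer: √3117284754/6447 ≈ 8.6602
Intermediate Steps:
Y(A, t) = 75 (Y(A, t) = 9/2 + (½)*141 = 9/2 + 141/2 = 75)
√(Y(198, 152) + 1/(-45129)) = √(75 + 1/(-45129)) = √(75 - 1/45129) = √(3384674/45129) = √3117284754/6447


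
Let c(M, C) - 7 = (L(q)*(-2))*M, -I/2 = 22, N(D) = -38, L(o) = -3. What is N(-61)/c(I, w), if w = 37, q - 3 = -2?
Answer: 38/257 ≈ 0.14786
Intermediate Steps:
q = 1 (q = 3 - 2 = 1)
I = -44 (I = -2*22 = -44)
c(M, C) = 7 + 6*M (c(M, C) = 7 + (-3*(-2))*M = 7 + 6*M)
N(-61)/c(I, w) = -38/(7 + 6*(-44)) = -38/(7 - 264) = -38/(-257) = -38*(-1/257) = 38/257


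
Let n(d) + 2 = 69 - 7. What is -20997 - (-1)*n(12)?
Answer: -20937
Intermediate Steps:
n(d) = 60 (n(d) = -2 + (69 - 7) = -2 + 62 = 60)
-20997 - (-1)*n(12) = -20997 - (-1)*60 = -20997 - 1*(-60) = -20997 + 60 = -20937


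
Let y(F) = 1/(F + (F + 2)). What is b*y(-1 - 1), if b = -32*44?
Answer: 704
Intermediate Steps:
y(F) = 1/(2 + 2*F) (y(F) = 1/(F + (2 + F)) = 1/(2 + 2*F))
b = -1408
b*y(-1 - 1) = -704/(1 + (-1 - 1)) = -704/(1 - 2) = -704/(-1) = -704*(-1) = -1408*(-½) = 704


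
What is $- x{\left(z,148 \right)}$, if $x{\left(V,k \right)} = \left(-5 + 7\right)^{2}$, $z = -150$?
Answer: $-4$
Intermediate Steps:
$x{\left(V,k \right)} = 4$ ($x{\left(V,k \right)} = 2^{2} = 4$)
$- x{\left(z,148 \right)} = \left(-1\right) 4 = -4$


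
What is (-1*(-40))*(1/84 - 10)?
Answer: -8390/21 ≈ -399.52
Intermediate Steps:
(-1*(-40))*(1/84 - 10) = 40*(1/84 - 10) = 40*(-839/84) = -8390/21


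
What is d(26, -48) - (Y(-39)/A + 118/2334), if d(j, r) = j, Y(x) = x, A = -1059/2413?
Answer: -25917724/411951 ≈ -62.915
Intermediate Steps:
A = -1059/2413 (A = -1059*1/2413 = -1059/2413 ≈ -0.43887)
d(26, -48) - (Y(-39)/A + 118/2334) = 26 - (-39/(-1059/2413) + 118/2334) = 26 - (-39*(-2413/1059) + 118*(1/2334)) = 26 - (31369/353 + 59/1167) = 26 - 1*36628450/411951 = 26 - 36628450/411951 = -25917724/411951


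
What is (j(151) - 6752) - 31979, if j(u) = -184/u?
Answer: -5848565/151 ≈ -38732.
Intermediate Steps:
(j(151) - 6752) - 31979 = (-184/151 - 6752) - 31979 = -1019736/151 - 31979 = -5848565/151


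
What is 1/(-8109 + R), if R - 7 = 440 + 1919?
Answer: -1/5743 ≈ -0.00017412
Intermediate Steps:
R = 2366 (R = 7 + (440 + 1919) = 7 + 2359 = 2366)
1/(-8109 + R) = 1/(-8109 + 2366) = 1/(-5743) = -1/5743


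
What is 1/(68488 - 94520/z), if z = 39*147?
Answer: 5733/392547184 ≈ 1.4605e-5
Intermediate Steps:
z = 5733
1/(68488 - 94520/z) = 1/(68488 - 94520/5733) = 1/(392547184/5733) = 5733/392547184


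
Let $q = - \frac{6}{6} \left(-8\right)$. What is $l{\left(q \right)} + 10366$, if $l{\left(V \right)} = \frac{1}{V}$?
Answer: $\frac{82929}{8} \approx 10366.0$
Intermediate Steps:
$q = 8$ ($q = \left(-6\right) \frac{1}{6} \left(-8\right) = \left(-1\right) \left(-8\right) = 8$)
$l{\left(q \right)} + 10366 = \frac{1}{8} + 10366 = \frac{82929}{8}$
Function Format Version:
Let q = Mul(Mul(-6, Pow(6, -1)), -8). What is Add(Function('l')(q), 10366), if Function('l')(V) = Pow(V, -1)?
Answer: Rational(82929, 8) ≈ 10366.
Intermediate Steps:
q = 8 (q = Mul(Mul(-6, Rational(1, 6)), -8) = Mul(-1, -8) = 8)
Add(Function('l')(q), 10366) = Add(Pow(8, -1), 10366) = Add(Rational(1, 8), 10366) = Rational(82929, 8)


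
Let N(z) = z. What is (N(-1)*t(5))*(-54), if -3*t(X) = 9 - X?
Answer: -72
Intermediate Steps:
t(X) = -3 + X/3 (t(X) = -(9 - X)/3 = -3 + X/3)
(N(-1)*t(5))*(-54) = -(-3 + (⅓)*5)*(-54) = -(-3 + 5/3)*(-54) = -1*(-4/3)*(-54) = (4/3)*(-54) = -72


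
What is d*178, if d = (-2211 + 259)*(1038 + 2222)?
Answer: -1132706560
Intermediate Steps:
d = -6363520 (d = -1952*3260 = -6363520)
d*178 = -6363520*178 = -1132706560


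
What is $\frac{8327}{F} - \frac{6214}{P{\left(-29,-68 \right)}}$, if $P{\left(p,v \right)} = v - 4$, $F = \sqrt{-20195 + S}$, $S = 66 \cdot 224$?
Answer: $\frac{3107}{36} - \frac{8327 i \sqrt{5411}}{5411} \approx 86.306 - 113.2 i$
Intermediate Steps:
$S = 14784$
$F = i \sqrt{5411}$ ($F = \sqrt{-20195 + 14784} = \sqrt{-5411} = i \sqrt{5411} \approx 73.559 i$)
$P{\left(p,v \right)} = -4 + v$ ($P{\left(p,v \right)} = v - 4 = -4 + v$)
$\frac{8327}{F} - \frac{6214}{P{\left(-29,-68 \right)}} = \frac{8327}{i \sqrt{5411}} - \frac{6214}{-4 - 68} = 8327 \left(- \frac{i \sqrt{5411}}{5411}\right) - \frac{6214}{-72} = - \frac{8327 i \sqrt{5411}}{5411} - - \frac{3107}{36} = - \frac{8327 i \sqrt{5411}}{5411} + \frac{3107}{36} = \frac{3107}{36} - \frac{8327 i \sqrt{5411}}{5411}$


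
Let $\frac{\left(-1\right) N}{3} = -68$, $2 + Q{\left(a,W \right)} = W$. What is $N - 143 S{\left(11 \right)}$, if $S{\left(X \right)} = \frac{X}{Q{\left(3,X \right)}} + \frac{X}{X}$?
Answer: $- \frac{1024}{9} \approx -113.78$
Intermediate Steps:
$Q{\left(a,W \right)} = -2 + W$
$N = 204$ ($N = \left(-3\right) \left(-68\right) = 204$)
$S{\left(X \right)} = 1 + \frac{X}{-2 + X}$ ($S{\left(X \right)} = \frac{X}{-2 + X} + \frac{X}{X} = \frac{X}{-2 + X} + 1 = 1 + \frac{X}{-2 + X}$)
$N - 143 S{\left(11 \right)} = 204 - 143 \frac{2 \left(-1 + 11\right)}{-2 + 11} = 204 - 143 \cdot 2 \cdot \frac{1}{9} \cdot 10 = 204 - \frac{2860}{9} = - \frac{1024}{9}$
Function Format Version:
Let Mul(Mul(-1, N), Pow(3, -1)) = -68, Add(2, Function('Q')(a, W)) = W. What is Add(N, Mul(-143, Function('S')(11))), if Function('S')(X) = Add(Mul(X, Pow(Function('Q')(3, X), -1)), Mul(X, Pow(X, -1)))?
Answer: Rational(-1024, 9) ≈ -113.78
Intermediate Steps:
Function('Q')(a, W) = Add(-2, W)
N = 204 (N = Mul(-3, -68) = 204)
Function('S')(X) = Add(1, Mul(X, Pow(Add(-2, X), -1))) (Function('S')(X) = Add(Mul(X, Pow(Add(-2, X), -1)), Mul(X, Pow(X, -1))) = Add(Mul(X, Pow(Add(-2, X), -1)), 1) = Add(1, Mul(X, Pow(Add(-2, X), -1))))
Add(N, Mul(-143, Function('S')(11))) = Add(204, Mul(-143, Mul(2, Pow(Add(-2, 11), -1), Add(-1, 11)))) = Add(204, Mul(-143, Mul(2, Pow(9, -1), 10))) = Add(204, Mul(-143, Mul(2, Rational(1, 9), 10))) = Add(204, Mul(-143, Rational(20, 9))) = Add(204, Rational(-2860, 9)) = Rational(-1024, 9)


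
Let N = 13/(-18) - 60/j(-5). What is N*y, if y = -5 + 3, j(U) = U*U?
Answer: 281/45 ≈ 6.2444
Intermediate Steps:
j(U) = U²
y = -2
N = -281/90 (N = 13/(-18) - 60/((-5)²) = 13*(-1/18) - 60/25 = -13/18 - 60*1/25 = -13/18 - 12/5 = -281/90 ≈ -3.1222)
N*y = -281/90*(-2) = 281/45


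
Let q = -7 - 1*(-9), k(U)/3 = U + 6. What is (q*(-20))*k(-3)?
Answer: -360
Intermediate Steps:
k(U) = 18 + 3*U (k(U) = 3*(U + 6) = 3*(6 + U) = 18 + 3*U)
q = 2 (q = -7 + 9 = 2)
(q*(-20))*k(-3) = (2*(-20))*(18 + 3*(-3)) = -40*(18 - 9) = -40*9 = -360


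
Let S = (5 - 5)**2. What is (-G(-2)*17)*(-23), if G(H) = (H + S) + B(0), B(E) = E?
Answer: -782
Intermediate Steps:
S = 0 (S = 0**2 = 0)
G(H) = H (G(H) = (H + 0) + 0 = H + 0 = H)
(-G(-2)*17)*(-23) = (-1*(-2)*17)*(-23) = (2*17)*(-23) = 34*(-23) = -782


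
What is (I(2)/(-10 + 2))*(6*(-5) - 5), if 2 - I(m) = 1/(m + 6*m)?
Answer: 135/16 ≈ 8.4375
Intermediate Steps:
I(m) = 2 - 1/(7*m) (I(m) = 2 - 1/(m + 6*m) = 2 - 1/(7*m))
(I(2)/(-10 + 2))*(6*(-5) - 5) = ((2 - ⅐/2)/(-10 + 2))*(6*(-5) - 5) = ((2 - ⅐*½)/(-8))*(-30 - 5) = ((2 - 1/14)*(-⅛))*(-35) = ((27/14)*(-⅛))*(-35) = -27/112*(-35) = 135/16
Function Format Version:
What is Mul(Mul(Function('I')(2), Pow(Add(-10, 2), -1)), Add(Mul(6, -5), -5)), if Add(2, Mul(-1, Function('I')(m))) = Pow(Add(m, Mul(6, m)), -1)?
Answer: Rational(135, 16) ≈ 8.4375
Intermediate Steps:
Function('I')(m) = Add(2, Mul(Rational(-1, 7), Pow(m, -1))) (Function('I')(m) = Add(2, Mul(-1, Pow(Add(m, Mul(6, m)), -1))) = Add(2, Mul(-1, Pow(Mul(7, m), -1))) = Add(2, Mul(-1, Mul(Rational(1, 7), Pow(m, -1)))) = Add(2, Mul(Rational(-1, 7), Pow(m, -1))))
Mul(Mul(Function('I')(2), Pow(Add(-10, 2), -1)), Add(Mul(6, -5), -5)) = Mul(Mul(Add(2, Mul(Rational(-1, 7), Pow(2, -1))), Pow(Add(-10, 2), -1)), Add(Mul(6, -5), -5)) = Mul(Mul(Add(2, Mul(Rational(-1, 7), Rational(1, 2))), Pow(-8, -1)), Add(-30, -5)) = Mul(Mul(Add(2, Rational(-1, 14)), Rational(-1, 8)), -35) = Mul(Mul(Rational(27, 14), Rational(-1, 8)), -35) = Mul(Rational(-27, 112), -35) = Rational(135, 16)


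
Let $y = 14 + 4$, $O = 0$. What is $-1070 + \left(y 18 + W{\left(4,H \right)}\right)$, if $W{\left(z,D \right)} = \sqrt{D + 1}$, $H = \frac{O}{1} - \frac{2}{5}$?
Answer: $-746 + \frac{\sqrt{15}}{5} \approx -745.23$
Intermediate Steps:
$H = - \frac{2}{5}$ ($H = \frac{0}{1} - \frac{2}{5} = 0 \cdot 1 - \frac{2}{5} = 0 - \frac{2}{5} = - \frac{2}{5} \approx -0.4$)
$W{\left(z,D \right)} = \sqrt{1 + D}$
$y = 18$
$-1070 + \left(y 18 + W{\left(4,H \right)}\right) = -1070 + \left(18 \cdot 18 + \sqrt{1 - \frac{2}{5}}\right) = -1070 + \left(324 + \sqrt{\frac{3}{5}}\right) = -1070 + \left(324 + \frac{\sqrt{15}}{5}\right) = -746 + \frac{\sqrt{15}}{5}$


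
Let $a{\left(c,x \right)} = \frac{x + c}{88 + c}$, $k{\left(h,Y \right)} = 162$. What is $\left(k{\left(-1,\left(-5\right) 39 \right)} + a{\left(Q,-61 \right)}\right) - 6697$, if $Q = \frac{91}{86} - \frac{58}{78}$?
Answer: $- \frac{1935916284}{296207} \approx -6535.7$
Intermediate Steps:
$Q = \frac{1055}{3354}$ ($Q = 91 \cdot \frac{1}{86} - \frac{29}{39} = \frac{91}{86} - \frac{29}{39} = \frac{1055}{3354} \approx 0.31455$)
$a{\left(c,x \right)} = \frac{c + x}{88 + c}$
$\left(k{\left(-1,\left(-5\right) 39 \right)} + a{\left(Q,-61 \right)}\right) - 6697 = \left(162 + \frac{\frac{1055}{3354} - 61}{88 + \frac{1055}{3354}}\right) - 6697 = \left(162 + \frac{1}{\frac{296207}{3354}} \left(- \frac{203539}{3354}\right)\right) - 6697 = \left(162 + \frac{3354}{296207} \left(- \frac{203539}{3354}\right)\right) - 6697 = \left(162 - \frac{203539}{296207}\right) - 6697 = \frac{47781995}{296207} - 6697 = - \frac{1935916284}{296207}$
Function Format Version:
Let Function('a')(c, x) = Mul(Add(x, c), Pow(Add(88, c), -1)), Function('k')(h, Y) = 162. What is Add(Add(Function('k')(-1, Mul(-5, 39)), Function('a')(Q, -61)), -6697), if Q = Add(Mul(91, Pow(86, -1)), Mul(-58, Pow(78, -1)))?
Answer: Rational(-1935916284, 296207) ≈ -6535.7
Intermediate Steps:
Q = Rational(1055, 3354) (Q = Add(Mul(91, Rational(1, 86)), Mul(-58, Rational(1, 78))) = Add(Rational(91, 86), Rational(-29, 39)) = Rational(1055, 3354) ≈ 0.31455)
Function('a')(c, x) = Mul(Pow(Add(88, c), -1), Add(c, x)) (Function('a')(c, x) = Mul(Add(c, x), Pow(Add(88, c), -1)) = Mul(Pow(Add(88, c), -1), Add(c, x)))
Add(Add(Function('k')(-1, Mul(-5, 39)), Function('a')(Q, -61)), -6697) = Add(Add(162, Mul(Pow(Add(88, Rational(1055, 3354)), -1), Add(Rational(1055, 3354), -61))), -6697) = Add(Add(162, Mul(Pow(Rational(296207, 3354), -1), Rational(-203539, 3354))), -6697) = Add(Add(162, Mul(Rational(3354, 296207), Rational(-203539, 3354))), -6697) = Add(Add(162, Rational(-203539, 296207)), -6697) = Add(Rational(47781995, 296207), -6697) = Rational(-1935916284, 296207)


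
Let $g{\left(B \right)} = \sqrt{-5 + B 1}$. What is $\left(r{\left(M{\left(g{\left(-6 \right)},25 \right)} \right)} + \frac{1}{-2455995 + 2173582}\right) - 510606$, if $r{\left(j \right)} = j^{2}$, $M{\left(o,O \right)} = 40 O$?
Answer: $\frac{138211227721}{282413} \approx 4.8939 \cdot 10^{5}$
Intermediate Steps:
$g{\left(B \right)} = \sqrt{-5 + B}$
$\left(r{\left(M{\left(g{\left(-6 \right)},25 \right)} \right)} + \frac{1}{-2455995 + 2173582}\right) - 510606 = \left(\left(40 \cdot 25\right)^{2} + \frac{1}{-2455995 + 2173582}\right) - 510606 = \left(1000^{2} + \frac{1}{-282413}\right) - 510606 = \left(1000000 - \frac{1}{282413}\right) - 510606 = \frac{282412999999}{282413} - 510606 = \frac{138211227721}{282413}$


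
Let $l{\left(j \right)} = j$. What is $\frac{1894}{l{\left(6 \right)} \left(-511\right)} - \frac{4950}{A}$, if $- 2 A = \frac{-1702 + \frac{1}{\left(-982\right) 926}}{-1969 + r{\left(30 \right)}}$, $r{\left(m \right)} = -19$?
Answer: $\frac{67738874976209}{5858267009} \approx 11563.0$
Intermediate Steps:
$A = - \frac{1547683065}{3615504032}$ ($A = - \frac{\left(-1702 + \frac{1}{\left(-982\right) 926}\right) \frac{1}{-1969 - 19}}{2} = - \frac{\left(-1702 - \frac{1}{909332}\right) \frac{1}{-1988}}{2} = - \frac{\left(-1702 - \frac{1}{909332}\right) \left(- \frac{1}{1988}\right)}{2} = - \frac{\left(- \frac{1547683065}{909332}\right) \left(- \frac{1}{1988}\right)}{2} = \left(- \frac{1}{2}\right) \frac{1547683065}{1807752016} = - \frac{1547683065}{3615504032} \approx -0.42807$)
$\frac{1894}{l{\left(6 \right)} \left(-511\right)} - \frac{4950}{A} = \frac{1894}{6 \left(-511\right)} - \frac{4950}{- \frac{1547683065}{3615504032}} = \frac{1894}{-3066} - - \frac{397705443520}{34392957} = 1894 \left(- \frac{1}{3066}\right) + \frac{397705443520}{34392957} = - \frac{947}{1533} + \frac{397705443520}{34392957} = \frac{67738874976209}{5858267009}$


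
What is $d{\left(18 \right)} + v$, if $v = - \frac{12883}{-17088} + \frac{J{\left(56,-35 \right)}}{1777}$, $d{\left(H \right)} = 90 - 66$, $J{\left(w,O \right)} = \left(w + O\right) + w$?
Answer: $\frac{752977891}{30365376} \approx 24.797$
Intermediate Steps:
$J{\left(w,O \right)} = O + 2 w$ ($J{\left(w,O \right)} = \left(O + w\right) + w = O + 2 w$)
$d{\left(H \right)} = 24$ ($d{\left(H \right)} = 90 - 66 = 24$)
$v = \frac{24208867}{30365376}$ ($v = - \frac{12883}{-17088} + \frac{-35 + 2 \cdot 56}{1777} = \left(-12883\right) \left(- \frac{1}{17088}\right) + \left(-35 + 112\right) \frac{1}{1777} = \frac{12883}{17088} + 77 \cdot \frac{1}{1777} = \frac{12883}{17088} + \frac{77}{1777} = \frac{24208867}{30365376} \approx 0.79725$)
$d{\left(18 \right)} + v = 24 + \frac{24208867}{30365376} = \frac{752977891}{30365376}$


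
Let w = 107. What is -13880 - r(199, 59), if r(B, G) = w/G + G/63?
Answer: -51602182/3717 ≈ -13883.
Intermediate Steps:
r(B, G) = 107/G + G/63
-13880 - r(199, 59) = -13880 - (107/59 + (1/63)*59) = -13880 - (107*(1/59) + 59/63) = -13880 - (107/59 + 59/63) = -13880 - 1*10222/3717 = -13880 - 10222/3717 = -51602182/3717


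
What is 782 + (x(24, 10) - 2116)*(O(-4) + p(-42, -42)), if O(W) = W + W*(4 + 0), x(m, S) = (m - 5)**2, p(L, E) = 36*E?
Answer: 2689442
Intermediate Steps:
x(m, S) = (-5 + m)**2
O(W) = 5*W (O(W) = W + W*4 = W + 4*W = 5*W)
782 + (x(24, 10) - 2116)*(O(-4) + p(-42, -42)) = 782 + ((-5 + 24)**2 - 2116)*(5*(-4) + 36*(-42)) = 782 + (19**2 - 2116)*(-20 - 1512) = 782 + (361 - 2116)*(-1532) = 782 - 1755*(-1532) = 782 + 2688660 = 2689442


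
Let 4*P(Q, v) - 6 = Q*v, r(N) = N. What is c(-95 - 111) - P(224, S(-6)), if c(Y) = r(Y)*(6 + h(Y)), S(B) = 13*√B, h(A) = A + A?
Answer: 167269/2 - 728*I*√6 ≈ 83635.0 - 1783.2*I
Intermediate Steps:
h(A) = 2*A
P(Q, v) = 3/2 + Q*v/4 (P(Q, v) = 3/2 + (Q*v)/4 = 3/2 + Q*v/4)
c(Y) = Y*(6 + 2*Y)
c(-95 - 111) - P(224, S(-6)) = 2*(-95 - 111)*(3 + (-95 - 111)) - (3/2 + (¼)*224*(13*√(-6))) = 2*(-206)*(3 - 206) - (3/2 + (¼)*224*(13*(I*√6))) = 2*(-206)*(-203) - (3/2 + (¼)*224*(13*I*√6)) = 83636 - (3/2 + 728*I*√6) = 83636 + (-3/2 - 728*I*√6) = 167269/2 - 728*I*√6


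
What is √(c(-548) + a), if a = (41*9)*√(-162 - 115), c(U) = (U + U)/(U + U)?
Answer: √(1 + 369*I*√277) ≈ 55.418 + 55.409*I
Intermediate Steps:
c(U) = 1 (c(U) = (2*U)/((2*U)) = (2*U)*(1/(2*U)) = 1)
a = 369*I*√277 (a = 369*√(-277) = 369*(I*√277) = 369*I*√277 ≈ 6141.4*I)
√(c(-548) + a) = √(1 + 369*I*√277)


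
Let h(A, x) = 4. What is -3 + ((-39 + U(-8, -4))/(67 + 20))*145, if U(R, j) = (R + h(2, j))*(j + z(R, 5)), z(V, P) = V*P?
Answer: 676/3 ≈ 225.33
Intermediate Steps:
z(V, P) = P*V
U(R, j) = (4 + R)*(j + 5*R) (U(R, j) = (R + 4)*(j + 5*R) = (4 + R)*(j + 5*R))
-3 + ((-39 + U(-8, -4))/(67 + 20))*145 = -3 + ((-39 + (4*(-4) + 5*(-8)**2 + 20*(-8) - 8*(-4)))/(67 + 20))*145 = -3 + ((-39 + (-16 + 5*64 - 160 + 32))/87)*145 = -3 + ((-39 + (-16 + 320 - 160 + 32))*(1/87))*145 = -3 + ((-39 + 176)*(1/87))*145 = -3 + (137*(1/87))*145 = -3 + (137/87)*145 = -3 + 685/3 = 676/3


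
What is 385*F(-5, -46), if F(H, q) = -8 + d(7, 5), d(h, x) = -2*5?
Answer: -6930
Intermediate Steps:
d(h, x) = -10
F(H, q) = -18 (F(H, q) = -8 - 10 = -18)
385*F(-5, -46) = 385*(-18) = -6930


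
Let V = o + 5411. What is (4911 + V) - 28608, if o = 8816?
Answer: -9470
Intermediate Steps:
V = 14227 (V = 8816 + 5411 = 14227)
(4911 + V) - 28608 = (4911 + 14227) - 28608 = 19138 - 28608 = -9470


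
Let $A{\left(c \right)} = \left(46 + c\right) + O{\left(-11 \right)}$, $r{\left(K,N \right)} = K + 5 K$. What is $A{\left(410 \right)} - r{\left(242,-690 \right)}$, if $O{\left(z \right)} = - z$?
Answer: $-985$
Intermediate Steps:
$r{\left(K,N \right)} = 6 K$
$A{\left(c \right)} = 57 + c$ ($A{\left(c \right)} = \left(46 + c\right) - -11 = \left(46 + c\right) + 11 = 57 + c$)
$A{\left(410 \right)} - r{\left(242,-690 \right)} = \left(57 + 410\right) - 6 \cdot 242 = 467 - 1452 = -985$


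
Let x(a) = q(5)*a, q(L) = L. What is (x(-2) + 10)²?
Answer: 0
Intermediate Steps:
x(a) = 5*a
(x(-2) + 10)² = (5*(-2) + 10)² = (-10 + 10)² = 0² = 0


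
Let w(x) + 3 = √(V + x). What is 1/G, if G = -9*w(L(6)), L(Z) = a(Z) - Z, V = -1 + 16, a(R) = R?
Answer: -1/18 - √15/54 ≈ -0.12728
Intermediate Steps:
V = 15
L(Z) = 0 (L(Z) = Z - Z = 0)
w(x) = -3 + √(15 + x)
G = 27 - 9*√15 (G = -9*(-3 + √(15 + 0)) = -9*(-3 + √15) = 27 - 9*√15 ≈ -7.8568)
1/G = 1/(27 - 9*√15)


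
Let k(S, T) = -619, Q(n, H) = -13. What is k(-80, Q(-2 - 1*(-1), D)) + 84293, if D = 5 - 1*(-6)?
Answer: 83674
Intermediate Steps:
D = 11 (D = 5 + 6 = 11)
k(-80, Q(-2 - 1*(-1), D)) + 84293 = -619 + 84293 = 83674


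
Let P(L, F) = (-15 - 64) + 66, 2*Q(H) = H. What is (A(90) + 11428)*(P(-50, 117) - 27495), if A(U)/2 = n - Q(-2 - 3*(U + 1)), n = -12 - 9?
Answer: -320770788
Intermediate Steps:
Q(H) = H/2
n = -21
A(U) = -37 + 3*U (A(U) = 2*(-21 - (-2 - 3*(U + 1))/2) = 2*(-21 - (-2 - 3*(1 + U))/2) = 2*(-21 - (-2 - (3 + 3*U))/2) = 2*(-21 - (-2 + (-3 - 3*U))/2) = 2*(-21 - (-5 - 3*U)/2) = 2*(-21 - (-5/2 - 3*U/2)) = 2*(-21 + (5/2 + 3*U/2)) = 2*(-37/2 + 3*U/2) = -37 + 3*U)
P(L, F) = -13 (P(L, F) = -79 + 66 = -13)
(A(90) + 11428)*(P(-50, 117) - 27495) = ((-37 + 3*90) + 11428)*(-13 - 27495) = ((-37 + 270) + 11428)*(-27508) = (233 + 11428)*(-27508) = 11661*(-27508) = -320770788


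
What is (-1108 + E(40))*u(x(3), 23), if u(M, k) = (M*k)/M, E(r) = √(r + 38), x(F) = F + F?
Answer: -25484 + 23*√78 ≈ -25281.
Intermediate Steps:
x(F) = 2*F
E(r) = √(38 + r)
u(M, k) = k
(-1108 + E(40))*u(x(3), 23) = (-1108 + √(38 + 40))*23 = (-1108 + √78)*23 = -25484 + 23*√78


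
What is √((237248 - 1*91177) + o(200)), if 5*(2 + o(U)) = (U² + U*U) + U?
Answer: √162109 ≈ 402.63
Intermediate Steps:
o(U) = -2 + U/5 + 2*U²/5 (o(U) = -2 + ((U² + U*U) + U)/5 = -2 + ((U² + U²) + U)/5 = -2 + (2*U² + U)/5 = -2 + (U + 2*U²)/5 = -2 + (U/5 + 2*U²/5) = -2 + U/5 + 2*U²/5)
√((237248 - 1*91177) + o(200)) = √((237248 - 1*91177) + (-2 + (⅕)*200 + (⅖)*200²)) = √((237248 - 91177) + (-2 + 40 + (⅖)*40000)) = √(146071 + (-2 + 40 + 16000)) = √(146071 + 16038) = √162109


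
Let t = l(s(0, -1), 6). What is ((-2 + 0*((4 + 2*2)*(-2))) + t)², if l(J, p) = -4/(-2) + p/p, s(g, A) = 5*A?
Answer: 1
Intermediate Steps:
l(J, p) = 3 (l(J, p) = -4*(-½) + 1 = 2 + 1 = 3)
t = 3
((-2 + 0*((4 + 2*2)*(-2))) + t)² = ((-2 + 0*((4 + 2*2)*(-2))) + 3)² = ((-2 + 0*((4 + 4)*(-2))) + 3)² = ((-2 + 0*(8*(-2))) + 3)² = ((-2 + 0*(-16)) + 3)² = ((-2 + 0) + 3)² = (-2 + 3)² = 1² = 1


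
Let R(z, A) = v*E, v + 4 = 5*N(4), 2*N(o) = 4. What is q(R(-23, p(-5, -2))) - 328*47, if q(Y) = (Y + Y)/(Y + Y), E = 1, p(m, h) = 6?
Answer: -15415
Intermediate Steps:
N(o) = 2 (N(o) = (½)*4 = 2)
v = 6 (v = -4 + 5*2 = -4 + 10 = 6)
R(z, A) = 6 (R(z, A) = 6*1 = 6)
q(Y) = 1 (q(Y) = (2*Y)/((2*Y)) = (2*Y)*(1/(2*Y)) = 1)
q(R(-23, p(-5, -2))) - 328*47 = 1 - 328*47 = 1 - 1*15416 = 1 - 15416 = -15415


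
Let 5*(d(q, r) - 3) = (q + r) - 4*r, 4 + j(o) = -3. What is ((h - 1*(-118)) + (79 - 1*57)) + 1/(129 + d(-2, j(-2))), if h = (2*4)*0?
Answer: 95065/679 ≈ 140.01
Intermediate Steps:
j(o) = -7 (j(o) = -4 - 3 = -7)
d(q, r) = 3 - 3*r/5 + q/5 (d(q, r) = 3 + ((q + r) - 4*r)/5 = 3 + (q - 3*r)/5 = 3 + (-3*r/5 + q/5) = 3 - 3*r/5 + q/5)
h = 0 (h = 8*0 = 0)
((h - 1*(-118)) + (79 - 1*57)) + 1/(129 + d(-2, j(-2))) = ((0 - 1*(-118)) + (79 - 1*57)) + 1/(129 + (3 - ⅗*(-7) + (⅕)*(-2))) = ((0 + 118) + (79 - 57)) + 1/(129 + (3 + 21/5 - ⅖)) = (118 + 22) + 1/(129 + 34/5) = 140 + 1/(679/5) = 140 + 5/679 = 95065/679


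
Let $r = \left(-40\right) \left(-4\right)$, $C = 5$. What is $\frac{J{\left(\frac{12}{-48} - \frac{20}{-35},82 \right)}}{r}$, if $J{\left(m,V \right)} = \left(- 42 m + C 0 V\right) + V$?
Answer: $\frac{137}{320} \approx 0.42812$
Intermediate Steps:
$r = 160$
$J{\left(m,V \right)} = V - 42 m$ ($J{\left(m,V \right)} = \left(- 42 m + 5 \cdot 0 V\right) + V = \left(- 42 m + 0 V\right) + V = \left(- 42 m + 0\right) + V = - 42 m + V = V - 42 m$)
$\frac{J{\left(\frac{12}{-48} - \frac{20}{-35},82 \right)}}{r} = \frac{82 - 42 \left(\frac{12}{-48} - \frac{20}{-35}\right)}{160} = \left(82 - 42 \left(12 \left(- \frac{1}{48}\right) - - \frac{4}{7}\right)\right) \frac{1}{160} = \left(82 - 42 \left(- \frac{1}{4} + \frac{4}{7}\right)\right) \frac{1}{160} = \left(82 - \frac{27}{2}\right) \frac{1}{160} = \frac{137}{2} \cdot \frac{1}{160} = \frac{137}{320}$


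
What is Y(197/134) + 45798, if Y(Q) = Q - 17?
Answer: 6134851/134 ≈ 45783.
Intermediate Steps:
Y(Q) = -17 + Q
Y(197/134) + 45798 = (-17 + 197/134) + 45798 = -2081/134 + 45798 = 6134851/134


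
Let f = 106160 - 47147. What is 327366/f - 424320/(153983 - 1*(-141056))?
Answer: 7949482346/1934570723 ≈ 4.1092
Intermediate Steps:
f = 59013
327366/f - 424320/(153983 - 1*(-141056)) = 327366/59013 - 424320/(153983 - 1*(-141056)) = 327366*(1/59013) - 424320/(153983 + 141056) = 36374/6557 - 424320/295039 = 7949482346/1934570723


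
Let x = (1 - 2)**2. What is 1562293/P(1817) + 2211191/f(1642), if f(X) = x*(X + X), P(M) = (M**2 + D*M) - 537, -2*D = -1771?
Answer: 21723738845325/32248259324 ≈ 673.64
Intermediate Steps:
D = 1771/2 (D = -1/2*(-1771) = 1771/2 ≈ 885.50)
x = 1 (x = (-1)**2 = 1)
P(M) = -537 + M**2 + 1771*M/2 (P(M) = (M**2 + 1771*M/2) - 537 = -537 + M**2 + 1771*M/2)
f(X) = 2*X (f(X) = 1*(X + X) = 1*(2*X) = 2*X)
1562293/P(1817) + 2211191/f(1642) = 1562293/(-537 + 1817**2 + (1771/2)*1817) + 2211191/((2*1642)) = 1562293/(-537 + 3301489 + 3217907/2) + 2211191/3284 = 1562293/(9819811/2) + 2211191*(1/3284) = 1562293*(2/9819811) + 2211191/3284 = 3124586/9819811 + 2211191/3284 = 21723738845325/32248259324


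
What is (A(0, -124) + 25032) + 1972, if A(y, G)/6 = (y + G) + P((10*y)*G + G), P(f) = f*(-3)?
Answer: 28492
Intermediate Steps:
P(f) = -3*f
A(y, G) = -12*G + 6*y - 180*G*y (A(y, G) = 6*((y + G) - 3*((10*y)*G + G)) = 6*((G + y) - 3*(10*G*y + G)) = 6*((G + y) - 3*(G + 10*G*y)) = 6*((G + y) + (-3*G - 30*G*y)) = 6*(y - 2*G - 30*G*y) = -12*G + 6*y - 180*G*y)
(A(0, -124) + 25032) + 1972 = ((-12*(-124) + 6*0 - 180*(-124)*0) + 25032) + 1972 = ((1488 + 0 + 0) + 25032) + 1972 = (1488 + 25032) + 1972 = 26520 + 1972 = 28492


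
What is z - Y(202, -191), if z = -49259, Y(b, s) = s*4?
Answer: -48495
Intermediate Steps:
Y(b, s) = 4*s
z - Y(202, -191) = -49259 - 4*(-191) = -49259 - 1*(-764) = -49259 + 764 = -48495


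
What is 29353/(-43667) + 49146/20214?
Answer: 258786140/147114123 ≈ 1.7591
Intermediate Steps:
29353/(-43667) + 49146/20214 = 29353*(-1/43667) + 49146*(1/20214) = -29353/43667 + 8191/3369 = 258786140/147114123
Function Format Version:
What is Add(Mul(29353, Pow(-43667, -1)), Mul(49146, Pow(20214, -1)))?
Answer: Rational(258786140, 147114123) ≈ 1.7591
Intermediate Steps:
Add(Mul(29353, Pow(-43667, -1)), Mul(49146, Pow(20214, -1))) = Add(Mul(29353, Rational(-1, 43667)), Mul(49146, Rational(1, 20214))) = Add(Rational(-29353, 43667), Rational(8191, 3369)) = Rational(258786140, 147114123)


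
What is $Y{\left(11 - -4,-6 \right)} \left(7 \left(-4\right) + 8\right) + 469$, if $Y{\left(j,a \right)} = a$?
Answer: $589$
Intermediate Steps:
$Y{\left(11 - -4,-6 \right)} \left(7 \left(-4\right) + 8\right) + 469 = - 6 \left(7 \left(-4\right) + 8\right) + 469 = - 6 \left(-28 + 8\right) + 469 = \left(-6\right) \left(-20\right) + 469 = 120 + 469 = 589$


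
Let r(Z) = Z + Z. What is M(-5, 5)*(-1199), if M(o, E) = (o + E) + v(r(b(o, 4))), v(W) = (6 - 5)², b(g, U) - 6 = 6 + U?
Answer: -1199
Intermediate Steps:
b(g, U) = 12 + U (b(g, U) = 6 + (6 + U) = 12 + U)
r(Z) = 2*Z
v(W) = 1 (v(W) = 1² = 1)
M(o, E) = 1 + E + o (M(o, E) = (o + E) + 1 = (E + o) + 1 = 1 + E + o)
M(-5, 5)*(-1199) = (1 + 5 - 5)*(-1199) = 1*(-1199) = -1199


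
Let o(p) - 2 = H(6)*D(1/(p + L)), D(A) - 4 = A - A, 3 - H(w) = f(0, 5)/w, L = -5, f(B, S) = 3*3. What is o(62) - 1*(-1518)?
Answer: 1526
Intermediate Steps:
f(B, S) = 9
H(w) = 3 - 9/w
D(A) = 4 (D(A) = 4 + (A - A) = 4 + 0 = 4)
o(p) = 8 (o(p) = 2 + (3 - 9/6)*4 = 2 + (3 - 9*1/6)*4 = 2 + (3 - 3/2)*4 = 2 + (3/2)*4 = 2 + 6 = 8)
o(62) - 1*(-1518) = 8 - 1*(-1518) = 8 + 1518 = 1526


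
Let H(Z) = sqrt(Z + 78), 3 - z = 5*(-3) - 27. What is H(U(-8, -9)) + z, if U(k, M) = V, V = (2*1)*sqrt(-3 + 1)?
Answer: 45 + sqrt(78 + 2*I*sqrt(2)) ≈ 53.833 + 0.1601*I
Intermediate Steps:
V = 2*I*sqrt(2) (V = 2*sqrt(-2) = 2*(I*sqrt(2)) = 2*I*sqrt(2) ≈ 2.8284*I)
U(k, M) = 2*I*sqrt(2)
z = 45 (z = 3 - (5*(-3) - 27) = 3 - (-15 - 27) = 3 - 1*(-42) = 3 + 42 = 45)
H(Z) = sqrt(78 + Z)
H(U(-8, -9)) + z = sqrt(78 + 2*I*sqrt(2)) + 45 = 45 + sqrt(78 + 2*I*sqrt(2))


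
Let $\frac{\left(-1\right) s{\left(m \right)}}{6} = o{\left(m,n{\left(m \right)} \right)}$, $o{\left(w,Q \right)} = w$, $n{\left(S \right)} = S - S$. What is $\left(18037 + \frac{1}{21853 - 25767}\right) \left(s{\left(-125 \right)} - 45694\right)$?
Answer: $- \frac{1586451671624}{1957} \approx -8.1065 \cdot 10^{8}$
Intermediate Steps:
$n{\left(S \right)} = 0$
$s{\left(m \right)} = - 6 m$
$\left(18037 + \frac{1}{21853 - 25767}\right) \left(s{\left(-125 \right)} - 45694\right) = \left(18037 + \frac{1}{21853 - 25767}\right) \left(\left(-6\right) \left(-125\right) - 45694\right) = \left(18037 + \frac{1}{-3914}\right) \left(750 - 45694\right) = \left(18037 - \frac{1}{3914}\right) \left(-44944\right) = \frac{70596817}{3914} \left(-44944\right) = - \frac{1586451671624}{1957}$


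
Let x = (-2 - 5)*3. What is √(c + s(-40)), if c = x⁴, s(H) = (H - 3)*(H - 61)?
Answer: 2*√49706 ≈ 445.90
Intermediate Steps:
s(H) = (-61 + H)*(-3 + H) (s(H) = (-3 + H)*(-61 + H) = (-61 + H)*(-3 + H))
x = -21 (x = -7*3 = -21)
c = 194481 (c = (-21)⁴ = 194481)
√(c + s(-40)) = √(194481 + (183 + (-40)² - 64*(-40))) = √(194481 + (183 + 1600 + 2560)) = √(194481 + 4343) = √198824 = 2*√49706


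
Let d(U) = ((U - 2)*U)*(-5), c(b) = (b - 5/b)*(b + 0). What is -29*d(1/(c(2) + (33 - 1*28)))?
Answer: -1015/16 ≈ -63.438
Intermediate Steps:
c(b) = b*(b - 5/b) (c(b) = (b - 5/b)*b = b*(b - 5/b))
d(U) = -5*U*(-2 + U) (d(U) = ((-2 + U)*U)*(-5) = (U*(-2 + U))*(-5) = -5*U*(-2 + U))
-29*d(1/(c(2) + (33 - 1*28))) = -145*(2 - 1/((-5 + 2²) + (33 - 1*28)))/((-5 + 2²) + (33 - 1*28)) = -145*(2 - 1/((-5 + 4) + (33 - 28)))/((-5 + 4) + (33 - 28)) = -145*(2 - 1/(-1 + 5))/(-1 + 5) = -145*(2 - 1/4)/4 = -145*(2 - 1*¼)/4 = -145*(2 - ¼)/4 = -145*7/(4*4) = -29*35/16 = -1015/16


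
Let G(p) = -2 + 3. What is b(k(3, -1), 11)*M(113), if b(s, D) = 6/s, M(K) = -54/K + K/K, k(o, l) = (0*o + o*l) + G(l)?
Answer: -177/113 ≈ -1.5664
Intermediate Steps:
G(p) = 1
k(o, l) = 1 + l*o (k(o, l) = (0*o + o*l) + 1 = (0 + l*o) + 1 = l*o + 1 = 1 + l*o)
M(K) = 1 - 54/K (M(K) = -54/K + 1 = 1 - 54/K)
b(k(3, -1), 11)*M(113) = (6/(1 - 1*3))*((-54 + 113)/113) = (6/(1 - 3))*((1/113)*59) = (6/(-2))*(59/113) = (6*(-½))*(59/113) = -3*59/113 = -177/113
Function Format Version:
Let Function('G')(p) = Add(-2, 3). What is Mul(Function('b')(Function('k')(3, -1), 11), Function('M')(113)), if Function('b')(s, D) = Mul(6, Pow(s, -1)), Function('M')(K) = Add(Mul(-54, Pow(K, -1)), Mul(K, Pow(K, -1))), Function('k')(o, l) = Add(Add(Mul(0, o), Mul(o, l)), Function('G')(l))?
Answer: Rational(-177, 113) ≈ -1.5664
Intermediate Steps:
Function('G')(p) = 1
Function('k')(o, l) = Add(1, Mul(l, o)) (Function('k')(o, l) = Add(Add(Mul(0, o), Mul(o, l)), 1) = Add(Add(0, Mul(l, o)), 1) = Add(Mul(l, o), 1) = Add(1, Mul(l, o)))
Function('M')(K) = Add(1, Mul(-54, Pow(K, -1))) (Function('M')(K) = Add(Mul(-54, Pow(K, -1)), 1) = Add(1, Mul(-54, Pow(K, -1))))
Mul(Function('b')(Function('k')(3, -1), 11), Function('M')(113)) = Mul(Mul(6, Pow(Add(1, Mul(-1, 3)), -1)), Mul(Pow(113, -1), Add(-54, 113))) = Mul(Mul(6, Pow(Add(1, -3), -1)), Mul(Rational(1, 113), 59)) = Mul(Mul(6, Pow(-2, -1)), Rational(59, 113)) = Mul(Mul(6, Rational(-1, 2)), Rational(59, 113)) = Mul(-3, Rational(59, 113)) = Rational(-177, 113)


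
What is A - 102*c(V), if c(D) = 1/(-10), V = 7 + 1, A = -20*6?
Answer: -549/5 ≈ -109.80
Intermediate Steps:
A = -120
V = 8
c(D) = -⅒
A - 102*c(V) = -120 - 102*(-⅒) = -120 + 51/5 = -549/5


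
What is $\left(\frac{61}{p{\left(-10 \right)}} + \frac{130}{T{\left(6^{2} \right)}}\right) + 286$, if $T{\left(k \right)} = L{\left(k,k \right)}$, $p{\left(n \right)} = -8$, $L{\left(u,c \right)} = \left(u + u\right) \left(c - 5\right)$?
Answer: $\frac{621463}{2232} \approx 278.43$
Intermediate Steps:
$L{\left(u,c \right)} = 2 u \left(-5 + c\right)$
$T{\left(k \right)} = 2 k \left(-5 + k\right)$
$\left(\frac{61}{p{\left(-10 \right)}} + \frac{130}{T{\left(6^{2} \right)}}\right) + 286 = \left(\frac{61}{-8} + \frac{130}{2 \cdot 6^{2} \left(-5 + 6^{2}\right)}\right) + 286 = \left(61 \left(- \frac{1}{8}\right) + \frac{130}{2 \cdot 36 \left(-5 + 36\right)}\right) + 286 = \left(- \frac{61}{8} + \frac{130}{2 \cdot 36 \cdot 31}\right) + 286 = \left(- \frac{61}{8} + \frac{130}{2232}\right) + 286 = \left(- \frac{61}{8} + 130 \cdot \frac{1}{2232}\right) + 286 = \left(- \frac{61}{8} + \frac{65}{1116}\right) + 286 = - \frac{16889}{2232} + 286 = \frac{621463}{2232}$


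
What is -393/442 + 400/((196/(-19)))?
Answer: -859057/21658 ≈ -39.665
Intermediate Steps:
-393/442 + 400/((196/(-19))) = -393*1/442 + 400/((196*(-1/19))) = -393/442 + 400/(-196/19) = -393/442 + 400*(-19/196) = -393/442 - 1900/49 = -859057/21658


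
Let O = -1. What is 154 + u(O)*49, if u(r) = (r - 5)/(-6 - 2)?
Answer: 763/4 ≈ 190.75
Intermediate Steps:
u(r) = 5/8 - r/8 (u(r) = (-5 + r)/(-8) = (-5 + r)*(-⅛) = 5/8 - r/8)
154 + u(O)*49 = 154 + (5/8 - ⅛*(-1))*49 = 154 + (5/8 + ⅛)*49 = 154 + (¾)*49 = 154 + 147/4 = 763/4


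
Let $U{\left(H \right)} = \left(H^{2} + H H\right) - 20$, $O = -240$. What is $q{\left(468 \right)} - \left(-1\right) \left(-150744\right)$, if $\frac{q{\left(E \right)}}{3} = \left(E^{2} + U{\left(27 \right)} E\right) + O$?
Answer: $2524560$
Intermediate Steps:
$U{\left(H \right)} = -20 + 2 H^{2}$ ($U{\left(H \right)} = \left(H^{2} + H^{2}\right) - 20 = 2 H^{2} - 20 = -20 + 2 H^{2}$)
$q{\left(E \right)} = -720 + 3 E^{2} + 4314 E$ ($q{\left(E \right)} = 3 \left(\left(E^{2} + \left(-20 + 2 \cdot 27^{2}\right) E\right) - 240\right) = 3 \left(\left(E^{2} + \left(-20 + 2 \cdot 729\right) E\right) - 240\right) = 3 \left(\left(E^{2} + \left(-20 + 1458\right) E\right) - 240\right) = 3 \left(\left(E^{2} + 1438 E\right) - 240\right) = 3 \left(-240 + E^{2} + 1438 E\right) = -720 + 3 E^{2} + 4314 E$)
$q{\left(468 \right)} - \left(-1\right) \left(-150744\right) = \left(-720 + 3 \cdot 468^{2} + 4314 \cdot 468\right) - \left(-1\right) \left(-150744\right) = \left(-720 + 3 \cdot 219024 + 2018952\right) - 150744 = \left(-720 + 657072 + 2018952\right) - 150744 = 2675304 - 150744 = 2524560$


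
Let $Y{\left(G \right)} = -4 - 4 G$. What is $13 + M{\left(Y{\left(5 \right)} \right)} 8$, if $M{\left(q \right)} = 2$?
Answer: $29$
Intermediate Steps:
$13 + M{\left(Y{\left(5 \right)} \right)} 8 = 13 + 2 \cdot 8 = 13 + 16 = 29$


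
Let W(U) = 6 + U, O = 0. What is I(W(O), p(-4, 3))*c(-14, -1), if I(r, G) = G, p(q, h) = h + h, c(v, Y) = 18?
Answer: 108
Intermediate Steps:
p(q, h) = 2*h
I(W(O), p(-4, 3))*c(-14, -1) = (2*3)*18 = 6*18 = 108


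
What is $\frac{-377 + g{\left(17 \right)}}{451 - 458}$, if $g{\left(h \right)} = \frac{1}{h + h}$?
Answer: $\frac{1831}{34} \approx 53.853$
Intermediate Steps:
$g{\left(h \right)} = \frac{1}{2 h}$
$\frac{-377 + g{\left(17 \right)}}{451 - 458} = \frac{-377 + \frac{1}{2 \cdot 17}}{451 - 458} = \frac{-377 + \frac{1}{2} \cdot \frac{1}{17}}{-7} = \left(-377 + \frac{1}{34}\right) \left(- \frac{1}{7}\right) = \left(- \frac{12817}{34}\right) \left(- \frac{1}{7}\right) = \frac{1831}{34}$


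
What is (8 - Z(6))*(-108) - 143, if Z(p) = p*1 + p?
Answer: 289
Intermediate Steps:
Z(p) = 2*p (Z(p) = p + p = 2*p)
(8 - Z(6))*(-108) - 143 = (8 - 2*6)*(-108) - 143 = (8 - 1*12)*(-108) - 143 = (8 - 12)*(-108) - 143 = -4*(-108) - 143 = 432 - 143 = 289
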